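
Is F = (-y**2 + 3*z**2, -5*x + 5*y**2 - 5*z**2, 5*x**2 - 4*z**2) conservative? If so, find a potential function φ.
No, ∇×F = (10*z, -10*x + 6*z, 2*y - 5) ≠ 0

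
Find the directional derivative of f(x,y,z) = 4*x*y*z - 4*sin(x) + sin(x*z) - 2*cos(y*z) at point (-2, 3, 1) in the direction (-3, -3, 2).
sqrt(22)*(-60 + 5*cos(2) + 6*sin(3))/22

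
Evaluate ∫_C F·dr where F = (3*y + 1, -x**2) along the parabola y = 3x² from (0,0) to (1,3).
5/2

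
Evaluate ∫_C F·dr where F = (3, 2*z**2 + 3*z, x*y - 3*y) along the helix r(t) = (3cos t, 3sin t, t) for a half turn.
-54 - 12*pi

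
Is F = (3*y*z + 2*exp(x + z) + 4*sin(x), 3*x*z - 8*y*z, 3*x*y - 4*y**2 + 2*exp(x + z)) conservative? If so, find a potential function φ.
Yes, F is conservative. φ = 3*x*y*z - 4*y**2*z + 2*exp(x + z) - 4*cos(x)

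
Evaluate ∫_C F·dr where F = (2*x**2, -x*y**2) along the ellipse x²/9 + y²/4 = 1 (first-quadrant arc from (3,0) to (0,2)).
-18 - 3*pi/2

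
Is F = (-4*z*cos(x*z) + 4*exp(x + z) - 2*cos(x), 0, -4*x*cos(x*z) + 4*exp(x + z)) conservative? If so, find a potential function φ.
Yes, F is conservative. φ = 4*exp(x + z) - 2*sin(x) - 4*sin(x*z)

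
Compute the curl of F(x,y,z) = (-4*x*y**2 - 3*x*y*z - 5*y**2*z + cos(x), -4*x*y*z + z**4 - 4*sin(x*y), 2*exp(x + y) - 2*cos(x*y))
(4*x*y + 2*x*sin(x*y) - 4*z**3 + 2*exp(x + y), -3*x*y - 5*y**2 - 2*y*sin(x*y) - 2*exp(x + y), 8*x*y + 3*x*z + 6*y*z - 4*y*cos(x*y))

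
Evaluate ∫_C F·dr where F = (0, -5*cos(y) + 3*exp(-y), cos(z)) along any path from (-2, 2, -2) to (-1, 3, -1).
-sin(1) - 5*sin(3) - 3*exp(-3) + 3*exp(-2) + 6*sin(2)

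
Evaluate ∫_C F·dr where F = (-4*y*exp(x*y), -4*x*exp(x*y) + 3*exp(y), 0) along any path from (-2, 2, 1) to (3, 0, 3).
-3*exp(2) - 1 + 4*exp(-4)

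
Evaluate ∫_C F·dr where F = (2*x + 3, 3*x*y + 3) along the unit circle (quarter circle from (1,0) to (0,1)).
0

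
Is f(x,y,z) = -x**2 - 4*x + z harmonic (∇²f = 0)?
No, ∇²f = -2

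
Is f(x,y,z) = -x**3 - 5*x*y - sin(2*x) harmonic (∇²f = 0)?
No, ∇²f = -6*x + 4*sin(2*x)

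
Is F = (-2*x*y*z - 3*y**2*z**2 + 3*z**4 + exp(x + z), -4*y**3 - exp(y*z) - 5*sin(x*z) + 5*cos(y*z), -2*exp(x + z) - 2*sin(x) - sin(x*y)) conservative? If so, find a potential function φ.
No, ∇×F = (-x*cos(x*y) + 5*x*cos(x*z) + y*exp(y*z) + 5*y*sin(y*z), -2*x*y - 6*y**2*z + y*cos(x*y) + 12*z**3 + 3*exp(x + z) + 2*cos(x), z*(2*x + 6*y*z - 5*cos(x*z))) ≠ 0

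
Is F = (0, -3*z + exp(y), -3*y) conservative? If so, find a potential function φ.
Yes, F is conservative. φ = -3*y*z + exp(y)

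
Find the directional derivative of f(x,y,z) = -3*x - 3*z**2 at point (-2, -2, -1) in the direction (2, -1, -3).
-12*sqrt(14)/7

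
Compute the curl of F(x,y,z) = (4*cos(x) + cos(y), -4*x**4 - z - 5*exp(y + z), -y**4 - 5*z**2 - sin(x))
(-4*y**3 + 5*exp(y + z) + 1, cos(x), -16*x**3 + sin(y))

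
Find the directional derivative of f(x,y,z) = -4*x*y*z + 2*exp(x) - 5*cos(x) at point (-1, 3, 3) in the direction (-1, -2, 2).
-2*exp(-1)/3 + 5*sin(1)/3 + 12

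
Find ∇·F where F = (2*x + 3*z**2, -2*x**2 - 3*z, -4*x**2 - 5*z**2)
2 - 10*z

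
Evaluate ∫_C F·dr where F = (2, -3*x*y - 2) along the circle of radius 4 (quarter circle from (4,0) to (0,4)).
-80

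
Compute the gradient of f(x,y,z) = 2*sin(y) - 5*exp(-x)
(5*exp(-x), 2*cos(y), 0)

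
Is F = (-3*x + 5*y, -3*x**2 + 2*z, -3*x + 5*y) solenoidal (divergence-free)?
No, ∇·F = -3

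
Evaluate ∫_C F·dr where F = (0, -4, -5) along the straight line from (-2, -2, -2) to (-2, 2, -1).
-21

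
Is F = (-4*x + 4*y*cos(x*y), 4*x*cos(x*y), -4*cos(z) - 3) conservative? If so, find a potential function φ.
Yes, F is conservative. φ = -2*x**2 - 3*z - 4*sin(z) + 4*sin(x*y)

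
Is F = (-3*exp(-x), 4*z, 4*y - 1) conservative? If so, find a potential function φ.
Yes, F is conservative. φ = 4*y*z - z + 3*exp(-x)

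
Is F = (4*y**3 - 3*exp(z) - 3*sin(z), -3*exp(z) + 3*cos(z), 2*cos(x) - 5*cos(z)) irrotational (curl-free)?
No, ∇×F = (3*exp(z) + 3*sin(z), -3*exp(z) + 2*sin(x) - 3*cos(z), -12*y**2)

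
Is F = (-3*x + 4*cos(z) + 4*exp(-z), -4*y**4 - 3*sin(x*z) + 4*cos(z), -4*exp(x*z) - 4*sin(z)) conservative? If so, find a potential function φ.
No, ∇×F = (3*x*cos(x*z) + 4*sin(z), 4*z*exp(x*z) - 4*sin(z) - 4*exp(-z), -3*z*cos(x*z)) ≠ 0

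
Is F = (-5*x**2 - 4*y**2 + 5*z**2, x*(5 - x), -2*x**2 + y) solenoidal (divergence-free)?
No, ∇·F = -10*x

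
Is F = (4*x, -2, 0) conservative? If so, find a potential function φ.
Yes, F is conservative. φ = 2*x**2 - 2*y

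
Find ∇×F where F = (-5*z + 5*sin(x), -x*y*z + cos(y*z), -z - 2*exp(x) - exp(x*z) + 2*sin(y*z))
(x*y + y*sin(y*z) + 2*z*cos(y*z), z*exp(x*z) + 2*exp(x) - 5, -y*z)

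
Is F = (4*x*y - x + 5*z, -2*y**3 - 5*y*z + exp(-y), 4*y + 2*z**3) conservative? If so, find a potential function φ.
No, ∇×F = (5*y + 4, 5, -4*x) ≠ 0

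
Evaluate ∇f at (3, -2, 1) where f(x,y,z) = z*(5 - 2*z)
(0, 0, 1)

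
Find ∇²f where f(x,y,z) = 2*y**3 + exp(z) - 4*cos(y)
12*y + exp(z) + 4*cos(y)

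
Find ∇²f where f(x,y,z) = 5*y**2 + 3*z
10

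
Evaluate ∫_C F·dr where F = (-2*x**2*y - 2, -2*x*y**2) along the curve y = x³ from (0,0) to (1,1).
-44/15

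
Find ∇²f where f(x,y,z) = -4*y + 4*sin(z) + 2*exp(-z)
-4*sin(z) + 2*exp(-z)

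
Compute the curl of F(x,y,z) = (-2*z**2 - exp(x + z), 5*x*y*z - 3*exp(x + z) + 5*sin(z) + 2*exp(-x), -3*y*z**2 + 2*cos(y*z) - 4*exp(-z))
(-5*x*y - 3*z**2 - 2*z*sin(y*z) + 3*exp(x + z) - 5*cos(z), -4*z - exp(x + z), 5*y*z - 3*exp(x + z) - 2*exp(-x))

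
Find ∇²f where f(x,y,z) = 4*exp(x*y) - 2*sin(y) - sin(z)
4*x**2*exp(x*y) + 4*y**2*exp(x*y) + 2*sin(y) + sin(z)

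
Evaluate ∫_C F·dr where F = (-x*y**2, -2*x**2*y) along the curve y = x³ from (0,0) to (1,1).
-7/8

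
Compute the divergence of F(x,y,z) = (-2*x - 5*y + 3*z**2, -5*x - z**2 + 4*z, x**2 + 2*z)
0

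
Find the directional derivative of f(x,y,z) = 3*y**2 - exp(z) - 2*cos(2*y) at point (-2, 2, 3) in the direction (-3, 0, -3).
sqrt(2)*exp(3)/2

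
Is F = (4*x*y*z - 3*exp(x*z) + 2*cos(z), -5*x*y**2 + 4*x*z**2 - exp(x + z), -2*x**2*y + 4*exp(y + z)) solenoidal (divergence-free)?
No, ∇·F = -10*x*y + 4*y*z - 3*z*exp(x*z) + 4*exp(y + z)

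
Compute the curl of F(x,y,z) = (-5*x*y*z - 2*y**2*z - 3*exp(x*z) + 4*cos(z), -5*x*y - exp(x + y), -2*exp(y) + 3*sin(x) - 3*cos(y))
(-2*exp(y) + 3*sin(y), -5*x*y - 3*x*exp(x*z) - 2*y**2 - 4*sin(z) - 3*cos(x), 5*x*z + 4*y*z - 5*y - exp(x + y))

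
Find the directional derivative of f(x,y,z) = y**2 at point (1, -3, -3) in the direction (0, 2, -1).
-12*sqrt(5)/5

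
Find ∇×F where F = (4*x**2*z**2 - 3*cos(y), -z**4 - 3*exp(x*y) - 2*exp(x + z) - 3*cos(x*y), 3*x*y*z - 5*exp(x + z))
(3*x*z + 4*z**3 + 2*exp(x + z), 8*x**2*z - 3*y*z + 5*exp(x + z), -3*y*exp(x*y) + 3*y*sin(x*y) - 2*exp(x + z) - 3*sin(y))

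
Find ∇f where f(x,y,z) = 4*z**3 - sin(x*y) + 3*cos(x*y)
(-y*(3*sin(x*y) + cos(x*y)), -x*(3*sin(x*y) + cos(x*y)), 12*z**2)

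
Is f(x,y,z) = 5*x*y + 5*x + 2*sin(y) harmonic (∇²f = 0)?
No, ∇²f = -2*sin(y)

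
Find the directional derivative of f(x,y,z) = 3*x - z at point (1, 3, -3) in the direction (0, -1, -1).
sqrt(2)/2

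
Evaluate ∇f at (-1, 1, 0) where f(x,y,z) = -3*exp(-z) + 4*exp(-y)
(0, -4*exp(-1), 3)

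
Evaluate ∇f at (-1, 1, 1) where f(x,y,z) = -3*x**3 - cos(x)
(-9 - sin(1), 0, 0)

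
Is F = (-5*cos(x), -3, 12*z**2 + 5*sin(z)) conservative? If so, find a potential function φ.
Yes, F is conservative. φ = -3*y + 4*z**3 - 5*sin(x) - 5*cos(z)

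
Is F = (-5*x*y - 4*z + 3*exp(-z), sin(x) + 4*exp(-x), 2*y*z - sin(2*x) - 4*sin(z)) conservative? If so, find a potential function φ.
No, ∇×F = (2*z, 2*cos(2*x) - 4 - 3*exp(-z), 5*x + cos(x) - 4*exp(-x)) ≠ 0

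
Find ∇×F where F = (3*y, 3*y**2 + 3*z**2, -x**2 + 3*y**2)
(6*y - 6*z, 2*x, -3)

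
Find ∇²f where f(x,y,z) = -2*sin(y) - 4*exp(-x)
2*sin(y) - 4*exp(-x)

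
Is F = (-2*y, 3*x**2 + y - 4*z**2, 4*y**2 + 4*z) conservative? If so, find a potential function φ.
No, ∇×F = (8*y + 8*z, 0, 6*x + 2) ≠ 0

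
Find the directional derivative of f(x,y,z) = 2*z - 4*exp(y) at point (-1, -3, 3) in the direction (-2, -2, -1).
-2/3 + 8*exp(-3)/3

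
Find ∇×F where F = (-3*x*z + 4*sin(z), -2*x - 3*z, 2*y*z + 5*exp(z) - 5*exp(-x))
(2*z + 3, -3*x + 4*cos(z) - 5*exp(-x), -2)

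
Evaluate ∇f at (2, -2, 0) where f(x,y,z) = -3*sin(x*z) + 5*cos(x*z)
(0, 0, -6)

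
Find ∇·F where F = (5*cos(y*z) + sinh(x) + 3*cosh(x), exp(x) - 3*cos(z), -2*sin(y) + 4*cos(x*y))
3*sinh(x) + cosh(x)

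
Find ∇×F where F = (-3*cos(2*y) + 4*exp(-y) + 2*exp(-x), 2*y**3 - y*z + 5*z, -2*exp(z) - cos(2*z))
(y - 5, 0, -6*sin(2*y) + 4*exp(-y))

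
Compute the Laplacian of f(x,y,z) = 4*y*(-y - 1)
-8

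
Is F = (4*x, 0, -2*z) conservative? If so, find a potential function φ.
Yes, F is conservative. φ = 2*x**2 - z**2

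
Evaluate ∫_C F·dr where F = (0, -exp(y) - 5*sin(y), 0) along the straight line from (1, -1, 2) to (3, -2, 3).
(5*(-cos(1) + cos(2))*exp(2) - 1 + E)*exp(-2)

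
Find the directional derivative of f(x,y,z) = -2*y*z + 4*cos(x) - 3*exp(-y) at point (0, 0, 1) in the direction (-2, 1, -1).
sqrt(6)/6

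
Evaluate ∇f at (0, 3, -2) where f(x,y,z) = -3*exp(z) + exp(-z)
(0, 0, (-exp(4) - 3)*exp(-2))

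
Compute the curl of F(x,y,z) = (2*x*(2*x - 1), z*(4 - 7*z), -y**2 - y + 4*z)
(-2*y + 14*z - 5, 0, 0)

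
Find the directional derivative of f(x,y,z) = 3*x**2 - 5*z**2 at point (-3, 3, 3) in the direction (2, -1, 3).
-9*sqrt(14)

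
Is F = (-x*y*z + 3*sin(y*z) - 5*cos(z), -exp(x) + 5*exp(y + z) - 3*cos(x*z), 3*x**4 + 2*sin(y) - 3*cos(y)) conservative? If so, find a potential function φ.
No, ∇×F = (-3*x*sin(x*z) - 5*exp(y + z) + 3*sin(y) + 2*cos(y), -12*x**3 - x*y + 3*y*cos(y*z) + 5*sin(z), x*z + 3*z*sin(x*z) - 3*z*cos(y*z) - exp(x)) ≠ 0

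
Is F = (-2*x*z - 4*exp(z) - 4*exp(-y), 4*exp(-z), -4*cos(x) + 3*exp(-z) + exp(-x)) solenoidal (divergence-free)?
No, ∇·F = -2*z - 3*exp(-z)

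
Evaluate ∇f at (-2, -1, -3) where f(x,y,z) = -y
(0, -1, 0)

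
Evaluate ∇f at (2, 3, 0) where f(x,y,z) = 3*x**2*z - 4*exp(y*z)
(0, 0, 0)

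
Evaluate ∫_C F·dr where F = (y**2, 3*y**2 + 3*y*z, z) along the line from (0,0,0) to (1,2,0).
28/3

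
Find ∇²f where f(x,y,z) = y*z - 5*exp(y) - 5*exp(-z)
-5*exp(y) - 5*exp(-z)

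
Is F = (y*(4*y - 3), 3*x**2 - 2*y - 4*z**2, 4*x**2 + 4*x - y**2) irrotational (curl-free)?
No, ∇×F = (-2*y + 8*z, -8*x - 4, 6*x - 8*y + 3)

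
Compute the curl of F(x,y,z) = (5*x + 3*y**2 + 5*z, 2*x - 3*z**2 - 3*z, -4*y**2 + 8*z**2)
(-8*y + 6*z + 3, 5, 2 - 6*y)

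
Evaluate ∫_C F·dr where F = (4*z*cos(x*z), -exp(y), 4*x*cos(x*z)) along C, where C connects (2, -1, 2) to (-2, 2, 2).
-exp(2) + exp(-1) - 8*sin(4)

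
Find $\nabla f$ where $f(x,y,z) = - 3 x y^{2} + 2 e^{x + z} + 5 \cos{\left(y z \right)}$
(-3*y**2 + 2*exp(x + z), -6*x*y - 5*z*sin(y*z), -5*y*sin(y*z) + 2*exp(x + z))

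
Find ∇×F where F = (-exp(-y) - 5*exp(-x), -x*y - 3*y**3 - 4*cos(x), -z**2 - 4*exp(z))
(0, 0, -y + 4*sin(x) - exp(-y))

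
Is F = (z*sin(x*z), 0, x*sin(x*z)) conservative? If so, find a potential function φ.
Yes, F is conservative. φ = -cos(x*z)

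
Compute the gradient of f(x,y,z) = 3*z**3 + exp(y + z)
(0, exp(y + z), 9*z**2 + exp(y + z))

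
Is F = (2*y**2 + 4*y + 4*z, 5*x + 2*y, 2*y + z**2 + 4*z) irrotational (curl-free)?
No, ∇×F = (2, 4, 1 - 4*y)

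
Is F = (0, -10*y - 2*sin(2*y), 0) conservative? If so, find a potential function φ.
Yes, F is conservative. φ = -5*y**2 + cos(2*y)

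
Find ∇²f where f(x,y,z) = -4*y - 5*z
0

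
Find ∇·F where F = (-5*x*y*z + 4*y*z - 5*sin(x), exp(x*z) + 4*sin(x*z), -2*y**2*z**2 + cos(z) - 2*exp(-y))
-4*y**2*z - 5*y*z - sin(z) - 5*cos(x)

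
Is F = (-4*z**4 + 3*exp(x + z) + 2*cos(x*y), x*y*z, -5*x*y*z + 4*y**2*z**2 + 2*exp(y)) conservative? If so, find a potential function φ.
No, ∇×F = (-x*y - 5*x*z + 8*y*z**2 + 2*exp(y), 5*y*z - 16*z**3 + 3*exp(x + z), 2*x*sin(x*y) + y*z) ≠ 0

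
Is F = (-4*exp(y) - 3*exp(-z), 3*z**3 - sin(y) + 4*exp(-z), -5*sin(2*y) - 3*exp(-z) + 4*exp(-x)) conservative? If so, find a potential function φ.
No, ∇×F = (-9*z**2 - 10*cos(2*y) + 4*exp(-z), 3*exp(-z) + 4*exp(-x), 4*exp(y)) ≠ 0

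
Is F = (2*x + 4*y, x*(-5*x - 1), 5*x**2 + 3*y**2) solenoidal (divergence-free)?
No, ∇·F = 2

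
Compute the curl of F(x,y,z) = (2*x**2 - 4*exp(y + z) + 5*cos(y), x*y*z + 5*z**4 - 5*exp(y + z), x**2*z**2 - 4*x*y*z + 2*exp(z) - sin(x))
(-x*y - 4*x*z - 20*z**3 + 5*exp(y + z), -2*x*z**2 + 4*y*z - 4*exp(y + z) + cos(x), y*z + 4*exp(y + z) + 5*sin(y))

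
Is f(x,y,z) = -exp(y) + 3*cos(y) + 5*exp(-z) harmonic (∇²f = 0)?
No, ∇²f = -exp(y) - 3*cos(y) + 5*exp(-z)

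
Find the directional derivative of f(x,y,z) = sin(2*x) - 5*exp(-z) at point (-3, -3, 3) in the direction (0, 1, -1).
-5*sqrt(2)*exp(-3)/2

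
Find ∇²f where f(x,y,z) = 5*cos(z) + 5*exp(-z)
-5*cos(z) + 5*exp(-z)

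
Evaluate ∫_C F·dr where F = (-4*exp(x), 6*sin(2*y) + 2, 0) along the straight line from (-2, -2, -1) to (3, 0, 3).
-4*exp(3) + 3*cos(4) + 4*exp(-2) + 1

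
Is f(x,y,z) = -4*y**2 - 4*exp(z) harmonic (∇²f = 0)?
No, ∇²f = -4*exp(z) - 8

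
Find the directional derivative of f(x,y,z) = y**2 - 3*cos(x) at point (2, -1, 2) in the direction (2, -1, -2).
2/3 + 2*sin(2)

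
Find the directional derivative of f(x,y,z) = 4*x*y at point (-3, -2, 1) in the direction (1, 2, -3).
-16*sqrt(14)/7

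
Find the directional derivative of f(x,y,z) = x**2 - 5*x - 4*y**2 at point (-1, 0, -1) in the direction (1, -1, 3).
-7*sqrt(11)/11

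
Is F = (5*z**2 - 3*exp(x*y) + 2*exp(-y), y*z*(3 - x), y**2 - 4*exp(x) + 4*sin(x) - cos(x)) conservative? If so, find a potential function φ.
No, ∇×F = (y*(x - 1), 10*z + 4*exp(x) - sin(x) - 4*cos(x), 3*x*exp(x*y) - y*z + 2*exp(-y)) ≠ 0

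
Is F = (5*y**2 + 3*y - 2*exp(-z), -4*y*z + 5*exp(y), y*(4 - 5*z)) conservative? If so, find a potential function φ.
No, ∇×F = (4*y - 5*z + 4, 2*exp(-z), -10*y - 3) ≠ 0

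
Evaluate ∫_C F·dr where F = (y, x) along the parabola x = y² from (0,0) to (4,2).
8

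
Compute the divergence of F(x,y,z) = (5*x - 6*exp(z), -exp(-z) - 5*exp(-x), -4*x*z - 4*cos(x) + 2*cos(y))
5 - 4*x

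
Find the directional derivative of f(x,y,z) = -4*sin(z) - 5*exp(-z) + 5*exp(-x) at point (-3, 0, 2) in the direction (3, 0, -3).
sqrt(2)*(-5*exp(5) + 4*exp(2)*cos(2) - 5)*exp(-2)/2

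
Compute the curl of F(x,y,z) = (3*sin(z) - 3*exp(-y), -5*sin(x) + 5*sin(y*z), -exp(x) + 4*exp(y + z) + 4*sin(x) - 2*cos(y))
(-5*y*cos(y*z) + 4*exp(y + z) + 2*sin(y), exp(x) - 4*cos(x) + 3*cos(z), -5*cos(x) - 3*exp(-y))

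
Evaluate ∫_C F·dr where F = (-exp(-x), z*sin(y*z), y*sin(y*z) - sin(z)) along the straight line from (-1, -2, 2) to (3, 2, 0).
-E + cos(4) + exp(-3) - cos(2)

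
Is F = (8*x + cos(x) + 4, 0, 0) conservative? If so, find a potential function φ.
Yes, F is conservative. φ = 4*x**2 + 4*x + sin(x)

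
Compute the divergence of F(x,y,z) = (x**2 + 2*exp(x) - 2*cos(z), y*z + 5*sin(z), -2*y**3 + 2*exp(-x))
2*x + z + 2*exp(x)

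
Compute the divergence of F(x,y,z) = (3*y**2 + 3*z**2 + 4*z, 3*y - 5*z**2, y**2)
3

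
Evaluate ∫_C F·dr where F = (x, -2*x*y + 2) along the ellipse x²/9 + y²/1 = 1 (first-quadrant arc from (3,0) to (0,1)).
-9/2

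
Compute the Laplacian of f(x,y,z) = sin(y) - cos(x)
-sin(y) + cos(x)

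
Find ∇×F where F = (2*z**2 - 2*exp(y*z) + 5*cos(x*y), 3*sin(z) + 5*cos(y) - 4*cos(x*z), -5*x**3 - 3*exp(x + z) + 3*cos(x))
(-4*x*sin(x*z) - 3*cos(z), 15*x**2 - 2*y*exp(y*z) + 4*z + 3*exp(x + z) + 3*sin(x), 5*x*sin(x*y) + 2*z*exp(y*z) + 4*z*sin(x*z))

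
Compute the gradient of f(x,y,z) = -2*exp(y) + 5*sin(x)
(5*cos(x), -2*exp(y), 0)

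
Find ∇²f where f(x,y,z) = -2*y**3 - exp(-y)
-12*y - exp(-y)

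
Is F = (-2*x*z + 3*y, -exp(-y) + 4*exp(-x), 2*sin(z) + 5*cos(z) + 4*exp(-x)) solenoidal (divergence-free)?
No, ∇·F = -2*z - 5*sin(z) + 2*cos(z) + exp(-y)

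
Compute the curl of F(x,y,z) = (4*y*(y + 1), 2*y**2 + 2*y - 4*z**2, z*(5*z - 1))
(8*z, 0, -8*y - 4)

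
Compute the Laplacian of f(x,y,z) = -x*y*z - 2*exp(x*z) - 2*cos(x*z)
2*(x**2 + z**2)*(-exp(x*z) + cos(x*z))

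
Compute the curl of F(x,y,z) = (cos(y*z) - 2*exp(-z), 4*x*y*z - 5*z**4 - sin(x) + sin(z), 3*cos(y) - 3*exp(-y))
(-4*x*y + 20*z**3 - 3*sin(y) - cos(z) + 3*exp(-y), -y*sin(y*z) + 2*exp(-z), 4*y*z + z*sin(y*z) - cos(x))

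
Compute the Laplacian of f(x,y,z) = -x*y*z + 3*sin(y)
-3*sin(y)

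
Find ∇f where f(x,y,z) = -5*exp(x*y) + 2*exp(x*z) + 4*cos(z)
(-5*y*exp(x*y) + 2*z*exp(x*z), -5*x*exp(x*y), 2*x*exp(x*z) - 4*sin(z))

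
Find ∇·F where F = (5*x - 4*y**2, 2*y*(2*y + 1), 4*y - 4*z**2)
8*y - 8*z + 7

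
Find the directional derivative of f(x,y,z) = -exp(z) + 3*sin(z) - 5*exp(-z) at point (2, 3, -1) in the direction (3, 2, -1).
sqrt(14)*(-5*exp(2) - 3*E*cos(1) + 1)*exp(-1)/14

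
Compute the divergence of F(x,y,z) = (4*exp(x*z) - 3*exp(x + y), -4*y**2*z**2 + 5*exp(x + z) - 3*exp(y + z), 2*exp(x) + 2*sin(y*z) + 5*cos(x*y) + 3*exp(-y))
-8*y*z**2 + 2*y*cos(y*z) + 4*z*exp(x*z) - 3*exp(x + y) - 3*exp(y + z)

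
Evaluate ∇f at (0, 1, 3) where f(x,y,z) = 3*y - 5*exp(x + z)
(-5*exp(3), 3, -5*exp(3))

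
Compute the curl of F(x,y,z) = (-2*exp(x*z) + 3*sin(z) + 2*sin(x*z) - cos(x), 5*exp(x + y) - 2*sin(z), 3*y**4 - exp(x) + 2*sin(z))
(12*y**3 + 2*cos(z), -2*x*exp(x*z) + 2*x*cos(x*z) + exp(x) + 3*cos(z), 5*exp(x + y))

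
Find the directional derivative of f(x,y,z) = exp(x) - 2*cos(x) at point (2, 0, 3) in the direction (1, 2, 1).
sqrt(6)*(2*sin(2) + exp(2))/6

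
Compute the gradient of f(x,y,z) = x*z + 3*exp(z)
(z, 0, x + 3*exp(z))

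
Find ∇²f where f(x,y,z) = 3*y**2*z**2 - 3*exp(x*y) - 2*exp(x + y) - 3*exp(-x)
-3*x**2*exp(x*y) - 3*y**2*exp(x*y) + 6*y**2 + 6*z**2 - 4*exp(x + y) - 3*exp(-x)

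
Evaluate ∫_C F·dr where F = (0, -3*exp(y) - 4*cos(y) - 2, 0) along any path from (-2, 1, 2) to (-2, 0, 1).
-1 + 4*sin(1) + 3*E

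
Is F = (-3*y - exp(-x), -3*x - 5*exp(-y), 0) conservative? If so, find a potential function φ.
Yes, F is conservative. φ = -3*x*y + 5*exp(-y) + exp(-x)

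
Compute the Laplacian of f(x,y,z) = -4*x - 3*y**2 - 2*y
-6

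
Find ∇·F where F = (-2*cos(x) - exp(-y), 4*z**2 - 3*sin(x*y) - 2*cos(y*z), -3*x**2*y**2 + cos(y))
-3*x*cos(x*y) + 2*z*sin(y*z) + 2*sin(x)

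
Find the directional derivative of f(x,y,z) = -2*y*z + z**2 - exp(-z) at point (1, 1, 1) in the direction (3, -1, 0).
sqrt(10)/5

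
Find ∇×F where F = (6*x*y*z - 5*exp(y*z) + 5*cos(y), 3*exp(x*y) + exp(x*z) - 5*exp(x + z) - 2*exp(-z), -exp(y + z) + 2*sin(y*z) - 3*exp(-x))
(((-x*exp(x*z) + 2*z*cos(y*z) + 5*exp(x + z) - exp(y + z))*exp(z) - 2)*exp(-z), 6*x*y - 5*y*exp(y*z) - 3*exp(-x), -6*x*z + 3*y*exp(x*y) + z*exp(x*z) + 5*z*exp(y*z) - 5*exp(x + z) + 5*sin(y))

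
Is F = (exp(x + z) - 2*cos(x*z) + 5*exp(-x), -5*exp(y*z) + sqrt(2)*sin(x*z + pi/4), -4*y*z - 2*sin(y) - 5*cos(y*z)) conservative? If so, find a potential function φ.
No, ∇×F = (-sqrt(2)*x*cos(x*z + pi/4) + 5*y*exp(y*z) + 5*z*sin(y*z) - 4*z - 2*cos(y), 2*x*sin(x*z) + exp(x + z), sqrt(2)*z*cos(x*z + pi/4)) ≠ 0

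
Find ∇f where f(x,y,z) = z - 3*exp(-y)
(0, 3*exp(-y), 1)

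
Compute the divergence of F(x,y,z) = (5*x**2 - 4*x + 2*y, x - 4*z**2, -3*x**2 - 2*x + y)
10*x - 4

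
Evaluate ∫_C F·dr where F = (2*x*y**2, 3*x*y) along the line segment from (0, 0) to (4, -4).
192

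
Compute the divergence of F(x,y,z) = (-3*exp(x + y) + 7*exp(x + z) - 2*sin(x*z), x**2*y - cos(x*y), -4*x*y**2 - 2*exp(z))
x**2 + x*sin(x*y) - 2*z*cos(x*z) - 2*exp(z) - 3*exp(x + y) + 7*exp(x + z)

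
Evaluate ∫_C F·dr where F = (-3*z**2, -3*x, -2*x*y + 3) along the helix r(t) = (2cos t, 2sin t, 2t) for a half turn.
-96 + 24*pi**2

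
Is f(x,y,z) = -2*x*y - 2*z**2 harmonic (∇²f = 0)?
No, ∇²f = -4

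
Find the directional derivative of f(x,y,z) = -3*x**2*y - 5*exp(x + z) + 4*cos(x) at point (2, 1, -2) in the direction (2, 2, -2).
-4*sqrt(3)*(sin(2) + 6)/3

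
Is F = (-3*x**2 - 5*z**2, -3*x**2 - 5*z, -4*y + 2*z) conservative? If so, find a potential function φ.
No, ∇×F = (1, -10*z, -6*x) ≠ 0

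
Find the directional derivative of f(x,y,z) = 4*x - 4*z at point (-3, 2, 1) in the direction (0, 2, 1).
-4*sqrt(5)/5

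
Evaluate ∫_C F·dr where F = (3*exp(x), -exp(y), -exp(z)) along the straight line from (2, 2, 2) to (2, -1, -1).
-(2 - 2*exp(3))*exp(-1)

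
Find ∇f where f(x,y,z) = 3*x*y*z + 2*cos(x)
(3*y*z - 2*sin(x), 3*x*z, 3*x*y)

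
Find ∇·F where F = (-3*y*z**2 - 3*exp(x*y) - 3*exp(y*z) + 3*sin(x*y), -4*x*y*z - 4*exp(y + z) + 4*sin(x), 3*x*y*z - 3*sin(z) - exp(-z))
3*x*y - 4*x*z - 3*y*exp(x*y) + 3*y*cos(x*y) - 4*exp(y + z) - 3*cos(z) + exp(-z)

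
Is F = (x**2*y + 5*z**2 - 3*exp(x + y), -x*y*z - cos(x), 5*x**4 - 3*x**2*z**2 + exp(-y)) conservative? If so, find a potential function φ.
No, ∇×F = (x*y - exp(-y), -20*x**3 + 6*x*z**2 + 10*z, -x**2 - y*z + 3*exp(x + y) + sin(x)) ≠ 0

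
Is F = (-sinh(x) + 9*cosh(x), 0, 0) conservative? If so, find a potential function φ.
Yes, F is conservative. φ = 9*sinh(x) - cosh(x)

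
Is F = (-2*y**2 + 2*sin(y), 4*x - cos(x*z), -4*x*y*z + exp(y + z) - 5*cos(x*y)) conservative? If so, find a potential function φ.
No, ∇×F = (-4*x*z + 5*x*sin(x*y) - x*sin(x*z) + exp(y + z), y*(4*z - 5*sin(x*y)), 4*y + z*sin(x*z) - 2*cos(y) + 4) ≠ 0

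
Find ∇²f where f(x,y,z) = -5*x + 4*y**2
8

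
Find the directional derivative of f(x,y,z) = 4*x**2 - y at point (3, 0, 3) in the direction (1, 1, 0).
23*sqrt(2)/2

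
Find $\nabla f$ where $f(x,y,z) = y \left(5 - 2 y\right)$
(0, 5 - 4*y, 0)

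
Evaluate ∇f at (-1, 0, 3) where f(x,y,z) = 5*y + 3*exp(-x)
(-3*E, 5, 0)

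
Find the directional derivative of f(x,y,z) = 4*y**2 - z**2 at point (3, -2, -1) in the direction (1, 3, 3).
-42*sqrt(19)/19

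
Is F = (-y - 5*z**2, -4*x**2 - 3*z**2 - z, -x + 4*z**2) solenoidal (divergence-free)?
No, ∇·F = 8*z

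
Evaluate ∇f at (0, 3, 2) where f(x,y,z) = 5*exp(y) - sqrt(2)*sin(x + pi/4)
(-1, 5*exp(3), 0)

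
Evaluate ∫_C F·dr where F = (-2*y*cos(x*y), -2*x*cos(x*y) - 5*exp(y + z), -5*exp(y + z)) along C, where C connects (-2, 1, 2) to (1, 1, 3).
-5*exp(4) - 2*sin(2) - 2*sin(1) + 5*exp(3)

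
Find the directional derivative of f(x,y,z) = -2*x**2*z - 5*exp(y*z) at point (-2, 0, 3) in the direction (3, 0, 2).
56*sqrt(13)/13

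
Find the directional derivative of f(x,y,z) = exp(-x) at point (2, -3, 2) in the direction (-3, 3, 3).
sqrt(3)*exp(-2)/3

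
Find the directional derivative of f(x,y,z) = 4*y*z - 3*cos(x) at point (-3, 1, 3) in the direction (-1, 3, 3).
3*sqrt(19)*(sin(3) + 16)/19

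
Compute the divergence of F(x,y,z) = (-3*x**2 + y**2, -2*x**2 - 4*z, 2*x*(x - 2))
-6*x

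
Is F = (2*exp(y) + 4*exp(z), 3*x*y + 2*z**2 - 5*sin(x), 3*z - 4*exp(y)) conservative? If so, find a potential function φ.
No, ∇×F = (-4*z - 4*exp(y), 4*exp(z), 3*y - 2*exp(y) - 5*cos(x)) ≠ 0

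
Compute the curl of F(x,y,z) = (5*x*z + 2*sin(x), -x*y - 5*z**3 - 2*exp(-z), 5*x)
(15*z**2 - 2*exp(-z), 5*x - 5, -y)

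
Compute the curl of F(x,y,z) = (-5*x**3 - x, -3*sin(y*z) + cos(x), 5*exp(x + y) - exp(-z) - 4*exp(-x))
(3*y*cos(y*z) + 5*exp(x + y), (-5*exp(2*x + y) - 4)*exp(-x), -sin(x))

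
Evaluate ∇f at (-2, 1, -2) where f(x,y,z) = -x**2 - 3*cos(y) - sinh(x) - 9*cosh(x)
(-cosh(2) + 4 + 9*sinh(2), 3*sin(1), 0)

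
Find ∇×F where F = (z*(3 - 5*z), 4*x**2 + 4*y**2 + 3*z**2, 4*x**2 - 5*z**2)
(-6*z, -8*x - 10*z + 3, 8*x)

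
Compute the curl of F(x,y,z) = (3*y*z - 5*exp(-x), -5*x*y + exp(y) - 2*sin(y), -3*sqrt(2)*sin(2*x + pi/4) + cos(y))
(-sin(y), 3*y + 6*sqrt(2)*cos(2*x + pi/4), -5*y - 3*z)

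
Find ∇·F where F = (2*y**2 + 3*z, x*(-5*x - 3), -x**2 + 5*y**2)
0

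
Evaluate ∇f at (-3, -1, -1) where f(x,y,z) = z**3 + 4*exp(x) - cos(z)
(4*exp(-3), 0, 3 - sin(1))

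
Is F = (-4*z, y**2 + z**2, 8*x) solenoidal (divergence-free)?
No, ∇·F = 2*y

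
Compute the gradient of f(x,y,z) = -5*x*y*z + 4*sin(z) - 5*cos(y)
(-5*y*z, -5*x*z + 5*sin(y), -5*x*y + 4*cos(z))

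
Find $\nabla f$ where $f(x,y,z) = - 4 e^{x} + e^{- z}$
(-4*exp(x), 0, -exp(-z))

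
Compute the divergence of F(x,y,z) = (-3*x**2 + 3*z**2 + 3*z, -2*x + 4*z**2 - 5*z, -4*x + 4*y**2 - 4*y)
-6*x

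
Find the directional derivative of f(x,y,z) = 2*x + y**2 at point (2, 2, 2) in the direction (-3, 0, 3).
-sqrt(2)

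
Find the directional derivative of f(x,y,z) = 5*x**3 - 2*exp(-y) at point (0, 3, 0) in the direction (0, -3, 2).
-6*sqrt(13)*exp(-3)/13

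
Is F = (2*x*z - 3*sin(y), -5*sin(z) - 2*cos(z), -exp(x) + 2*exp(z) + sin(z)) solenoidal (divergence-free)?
No, ∇·F = 2*z + 2*exp(z) + cos(z)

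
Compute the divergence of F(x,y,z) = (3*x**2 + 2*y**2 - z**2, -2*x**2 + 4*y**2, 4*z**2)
6*x + 8*y + 8*z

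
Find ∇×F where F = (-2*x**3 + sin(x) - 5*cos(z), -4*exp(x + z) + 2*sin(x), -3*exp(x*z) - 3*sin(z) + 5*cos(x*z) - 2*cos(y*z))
(2*z*sin(y*z) + 4*exp(x + z), 3*z*exp(x*z) + 5*z*sin(x*z) + 5*sin(z), -4*exp(x + z) + 2*cos(x))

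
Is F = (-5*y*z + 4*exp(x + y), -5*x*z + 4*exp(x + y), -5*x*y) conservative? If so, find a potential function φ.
Yes, F is conservative. φ = -5*x*y*z + 4*exp(x + y)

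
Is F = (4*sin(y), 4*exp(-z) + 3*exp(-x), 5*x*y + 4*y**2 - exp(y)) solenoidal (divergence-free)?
Yes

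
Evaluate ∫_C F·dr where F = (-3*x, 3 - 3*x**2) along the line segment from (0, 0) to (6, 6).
-252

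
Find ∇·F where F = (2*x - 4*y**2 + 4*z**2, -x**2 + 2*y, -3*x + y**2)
4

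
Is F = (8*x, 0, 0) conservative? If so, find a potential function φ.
Yes, F is conservative. φ = 4*x**2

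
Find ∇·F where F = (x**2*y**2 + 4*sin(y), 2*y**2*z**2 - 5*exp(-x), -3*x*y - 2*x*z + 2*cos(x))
2*x*y**2 - 2*x + 4*y*z**2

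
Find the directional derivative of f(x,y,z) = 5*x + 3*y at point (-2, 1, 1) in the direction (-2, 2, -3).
-4*sqrt(17)/17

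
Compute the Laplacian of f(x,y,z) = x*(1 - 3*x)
-6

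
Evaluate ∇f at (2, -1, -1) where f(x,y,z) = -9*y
(0, -9, 0)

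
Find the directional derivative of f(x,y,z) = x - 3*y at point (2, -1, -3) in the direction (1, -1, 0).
2*sqrt(2)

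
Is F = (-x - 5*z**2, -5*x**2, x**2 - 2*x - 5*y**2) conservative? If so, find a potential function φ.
No, ∇×F = (-10*y, -2*x - 10*z + 2, -10*x) ≠ 0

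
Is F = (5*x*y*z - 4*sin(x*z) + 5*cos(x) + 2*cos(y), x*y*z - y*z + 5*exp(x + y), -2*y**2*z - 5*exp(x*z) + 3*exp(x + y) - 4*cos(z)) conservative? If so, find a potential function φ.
No, ∇×F = (-x*y - 4*y*z + y + 3*exp(x + y), 5*x*y - 4*x*cos(x*z) + 5*z*exp(x*z) - 3*exp(x + y), -5*x*z + y*z + 5*exp(x + y) + 2*sin(y)) ≠ 0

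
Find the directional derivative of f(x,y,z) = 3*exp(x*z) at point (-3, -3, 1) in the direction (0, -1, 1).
-9*sqrt(2)*exp(-3)/2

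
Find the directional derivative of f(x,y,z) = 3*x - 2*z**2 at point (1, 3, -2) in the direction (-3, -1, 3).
15*sqrt(19)/19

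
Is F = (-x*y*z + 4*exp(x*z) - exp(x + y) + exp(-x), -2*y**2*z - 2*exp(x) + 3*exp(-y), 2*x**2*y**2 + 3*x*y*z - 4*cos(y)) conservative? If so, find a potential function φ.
No, ∇×F = (4*x**2*y + 3*x*z + 2*y**2 + 4*sin(y), -4*x*y**2 - x*y + 4*x*exp(x*z) - 3*y*z, x*z - 2*exp(x) + exp(x + y)) ≠ 0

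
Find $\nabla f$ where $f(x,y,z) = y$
(0, 1, 0)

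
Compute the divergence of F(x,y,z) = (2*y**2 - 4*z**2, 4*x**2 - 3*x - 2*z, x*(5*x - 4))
0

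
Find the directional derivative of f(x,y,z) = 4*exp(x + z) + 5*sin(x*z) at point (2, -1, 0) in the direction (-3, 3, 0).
-2*sqrt(2)*exp(2)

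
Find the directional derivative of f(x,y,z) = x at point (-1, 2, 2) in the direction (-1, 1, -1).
-sqrt(3)/3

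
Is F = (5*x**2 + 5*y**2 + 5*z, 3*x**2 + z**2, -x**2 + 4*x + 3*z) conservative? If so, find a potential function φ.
No, ∇×F = (-2*z, 2*x + 1, 6*x - 10*y) ≠ 0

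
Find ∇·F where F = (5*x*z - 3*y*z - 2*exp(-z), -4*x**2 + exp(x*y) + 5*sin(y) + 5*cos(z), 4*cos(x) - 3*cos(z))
x*exp(x*y) + 5*z + 3*sin(z) + 5*cos(y)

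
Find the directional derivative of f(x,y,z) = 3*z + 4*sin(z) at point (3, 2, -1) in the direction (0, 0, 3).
4*cos(1) + 3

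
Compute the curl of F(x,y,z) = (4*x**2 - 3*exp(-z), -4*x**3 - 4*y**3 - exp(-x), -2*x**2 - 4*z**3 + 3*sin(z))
(0, 4*x + 3*exp(-z), -12*x**2 + exp(-x))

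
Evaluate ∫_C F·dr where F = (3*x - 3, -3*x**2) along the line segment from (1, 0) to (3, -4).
58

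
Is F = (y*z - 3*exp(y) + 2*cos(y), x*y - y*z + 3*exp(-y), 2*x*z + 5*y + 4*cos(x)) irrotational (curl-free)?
No, ∇×F = (y + 5, y - 2*z + 4*sin(x), y - z + 3*exp(y) + 2*sin(y))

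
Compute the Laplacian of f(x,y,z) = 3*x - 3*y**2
-6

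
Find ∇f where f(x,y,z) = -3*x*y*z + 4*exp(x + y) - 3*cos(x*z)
(-3*y*z + 3*z*sin(x*z) + 4*exp(x + y), -3*x*z + 4*exp(x + y), 3*x*(-y + sin(x*z)))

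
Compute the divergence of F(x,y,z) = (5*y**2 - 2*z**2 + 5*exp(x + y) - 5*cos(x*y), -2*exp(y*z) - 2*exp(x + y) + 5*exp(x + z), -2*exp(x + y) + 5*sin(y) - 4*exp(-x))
5*y*sin(x*y) - 2*z*exp(y*z) + 3*exp(x + y)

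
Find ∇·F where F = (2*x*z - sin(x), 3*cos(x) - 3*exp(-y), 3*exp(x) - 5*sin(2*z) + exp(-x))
2*z - cos(x) - 10*cos(2*z) + 3*exp(-y)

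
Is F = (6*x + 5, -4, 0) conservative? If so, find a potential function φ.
Yes, F is conservative. φ = 3*x**2 + 5*x - 4*y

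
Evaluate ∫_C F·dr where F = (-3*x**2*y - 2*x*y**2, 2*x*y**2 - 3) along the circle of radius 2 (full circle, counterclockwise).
20*pi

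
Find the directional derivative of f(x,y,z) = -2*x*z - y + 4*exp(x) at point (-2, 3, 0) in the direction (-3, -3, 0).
sqrt(2)*(-4 + exp(2))*exp(-2)/2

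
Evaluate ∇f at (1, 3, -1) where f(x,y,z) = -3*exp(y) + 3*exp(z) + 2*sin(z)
(0, -3*exp(3), 2*cos(1) + 3*exp(-1))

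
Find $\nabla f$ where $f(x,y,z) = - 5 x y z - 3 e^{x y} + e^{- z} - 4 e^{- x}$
(-5*y*z - 3*y*exp(x*y) + 4*exp(-x), x*(-5*z - 3*exp(x*y)), -5*x*y - exp(-z))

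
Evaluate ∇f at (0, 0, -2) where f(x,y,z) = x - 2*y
(1, -2, 0)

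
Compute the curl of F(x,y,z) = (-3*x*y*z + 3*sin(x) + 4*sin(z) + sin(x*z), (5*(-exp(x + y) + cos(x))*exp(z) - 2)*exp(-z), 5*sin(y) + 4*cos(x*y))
(-4*x*sin(x*y) + 5*cos(y) - 2*exp(-z), -3*x*y + x*cos(x*z) + 4*y*sin(x*y) + 4*cos(z), 3*x*z - 5*exp(x + y) - 5*sin(x))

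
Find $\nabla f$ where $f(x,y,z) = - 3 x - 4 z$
(-3, 0, -4)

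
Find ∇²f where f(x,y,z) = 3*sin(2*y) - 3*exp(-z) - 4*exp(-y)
-12*sin(2*y) - 3*exp(-z) - 4*exp(-y)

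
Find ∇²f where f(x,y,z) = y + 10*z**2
20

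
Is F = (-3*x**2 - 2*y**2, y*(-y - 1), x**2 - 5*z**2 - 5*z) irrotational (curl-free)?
No, ∇×F = (0, -2*x, 4*y)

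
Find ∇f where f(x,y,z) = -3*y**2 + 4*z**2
(0, -6*y, 8*z)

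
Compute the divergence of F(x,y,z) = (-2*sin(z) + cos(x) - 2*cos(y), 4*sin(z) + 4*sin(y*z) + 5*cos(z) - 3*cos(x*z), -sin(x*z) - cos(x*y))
-x*cos(x*z) + 4*z*cos(y*z) - sin(x)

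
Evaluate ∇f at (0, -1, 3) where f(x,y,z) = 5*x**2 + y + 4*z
(0, 1, 4)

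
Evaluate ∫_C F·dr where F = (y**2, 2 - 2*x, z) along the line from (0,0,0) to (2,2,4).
32/3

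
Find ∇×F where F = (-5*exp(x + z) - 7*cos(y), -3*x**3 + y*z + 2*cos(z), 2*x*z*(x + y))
(2*x*z - y + 2*sin(z), -2*x*z - 2*z*(x + y) - 5*exp(x + z), -9*x**2 - 7*sin(y))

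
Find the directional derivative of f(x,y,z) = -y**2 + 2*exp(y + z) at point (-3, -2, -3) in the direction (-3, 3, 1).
4*sqrt(19)*(2 + 3*exp(5))*exp(-5)/19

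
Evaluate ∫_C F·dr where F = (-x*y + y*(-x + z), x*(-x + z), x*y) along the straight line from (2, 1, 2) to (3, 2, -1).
-24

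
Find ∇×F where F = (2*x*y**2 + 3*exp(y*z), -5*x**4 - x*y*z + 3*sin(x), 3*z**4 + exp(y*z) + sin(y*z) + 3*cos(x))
(x*y + z*exp(y*z) + z*cos(y*z), 3*y*exp(y*z) + 3*sin(x), -20*x**3 - 4*x*y - y*z - 3*z*exp(y*z) + 3*cos(x))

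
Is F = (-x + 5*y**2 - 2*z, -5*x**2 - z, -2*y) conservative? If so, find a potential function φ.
No, ∇×F = (-1, -2, -10*x - 10*y) ≠ 0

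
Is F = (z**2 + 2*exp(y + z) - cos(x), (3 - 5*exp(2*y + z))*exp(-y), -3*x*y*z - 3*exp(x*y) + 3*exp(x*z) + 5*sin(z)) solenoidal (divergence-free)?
No, ∇·F = -3*x*y + 3*x*exp(x*z) - 5*exp(y + z) + sin(x) + 5*cos(z) - 3*exp(-y)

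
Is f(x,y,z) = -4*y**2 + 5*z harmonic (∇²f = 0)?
No, ∇²f = -8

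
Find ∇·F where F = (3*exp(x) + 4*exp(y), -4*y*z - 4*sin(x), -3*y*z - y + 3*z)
-3*y - 4*z + 3*exp(x) + 3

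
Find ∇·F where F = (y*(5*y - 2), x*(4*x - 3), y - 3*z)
-3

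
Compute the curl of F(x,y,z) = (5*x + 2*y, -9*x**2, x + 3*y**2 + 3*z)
(6*y, -1, -18*x - 2)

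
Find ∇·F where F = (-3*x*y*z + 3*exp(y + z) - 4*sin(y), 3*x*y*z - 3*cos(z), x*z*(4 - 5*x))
3*x*z - x*(5*x - 4) - 3*y*z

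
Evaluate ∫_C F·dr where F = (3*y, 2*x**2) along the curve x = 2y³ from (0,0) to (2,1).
79/14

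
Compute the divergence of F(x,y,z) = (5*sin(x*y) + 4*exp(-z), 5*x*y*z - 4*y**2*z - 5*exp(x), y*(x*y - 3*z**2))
5*x*z - 14*y*z + 5*y*cos(x*y)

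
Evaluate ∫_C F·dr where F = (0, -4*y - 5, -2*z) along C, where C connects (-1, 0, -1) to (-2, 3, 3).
-41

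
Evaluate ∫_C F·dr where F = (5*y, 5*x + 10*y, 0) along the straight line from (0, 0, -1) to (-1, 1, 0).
0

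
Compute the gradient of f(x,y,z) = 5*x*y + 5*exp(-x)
(5*y - 5*exp(-x), 5*x, 0)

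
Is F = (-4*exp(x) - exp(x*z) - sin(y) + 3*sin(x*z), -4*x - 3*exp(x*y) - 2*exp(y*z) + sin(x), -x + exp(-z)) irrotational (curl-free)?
No, ∇×F = (2*y*exp(y*z), -x*exp(x*z) + 3*x*cos(x*z) + 1, -3*y*exp(x*y) + cos(x) + cos(y) - 4)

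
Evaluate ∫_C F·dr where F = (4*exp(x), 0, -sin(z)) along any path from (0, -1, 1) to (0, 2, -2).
-cos(1) + cos(2)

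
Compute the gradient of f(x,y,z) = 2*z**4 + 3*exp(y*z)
(0, 3*z*exp(y*z), 3*y*exp(y*z) + 8*z**3)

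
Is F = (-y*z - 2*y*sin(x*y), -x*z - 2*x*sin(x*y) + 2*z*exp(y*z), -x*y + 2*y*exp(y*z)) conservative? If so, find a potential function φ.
Yes, F is conservative. φ = -x*y*z + 2*exp(y*z) + 2*cos(x*y)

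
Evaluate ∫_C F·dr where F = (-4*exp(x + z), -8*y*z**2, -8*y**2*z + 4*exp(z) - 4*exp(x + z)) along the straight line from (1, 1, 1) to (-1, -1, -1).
4*(-1 + E - (1 - E)*exp(3))*exp(-2)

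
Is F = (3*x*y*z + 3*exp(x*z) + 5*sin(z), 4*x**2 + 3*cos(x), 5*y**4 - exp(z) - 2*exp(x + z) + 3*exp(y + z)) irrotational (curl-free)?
No, ∇×F = (20*y**3 + 3*exp(y + z), 3*x*y + 3*x*exp(x*z) + 2*exp(x + z) + 5*cos(z), -3*x*z + 8*x - 3*sin(x))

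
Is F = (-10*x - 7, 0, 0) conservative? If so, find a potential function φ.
Yes, F is conservative. φ = x*(-5*x - 7)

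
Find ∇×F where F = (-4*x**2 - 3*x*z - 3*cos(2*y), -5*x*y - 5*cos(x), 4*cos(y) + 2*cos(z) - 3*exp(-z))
(-4*sin(y), -3*x, -5*y + 5*sin(x) - 6*sin(2*y))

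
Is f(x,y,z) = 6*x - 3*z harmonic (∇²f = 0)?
Yes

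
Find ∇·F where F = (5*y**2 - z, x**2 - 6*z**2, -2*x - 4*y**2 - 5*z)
-5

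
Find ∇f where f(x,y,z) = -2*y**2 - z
(0, -4*y, -1)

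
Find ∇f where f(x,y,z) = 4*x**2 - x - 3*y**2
(8*x - 1, -6*y, 0)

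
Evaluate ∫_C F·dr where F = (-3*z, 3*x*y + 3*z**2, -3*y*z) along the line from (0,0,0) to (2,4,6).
14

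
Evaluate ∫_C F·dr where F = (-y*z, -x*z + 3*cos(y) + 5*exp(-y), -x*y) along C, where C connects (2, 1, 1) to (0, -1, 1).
-10*sinh(1) - 6*sin(1) + 2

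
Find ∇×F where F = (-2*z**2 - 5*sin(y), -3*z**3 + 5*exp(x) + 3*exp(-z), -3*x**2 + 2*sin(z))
(9*z**2 + 3*exp(-z), 6*x - 4*z, 5*exp(x) + 5*cos(y))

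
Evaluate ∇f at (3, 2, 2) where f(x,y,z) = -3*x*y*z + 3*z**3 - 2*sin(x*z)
(-12 - 4*cos(6), -18, 18 - 6*cos(6))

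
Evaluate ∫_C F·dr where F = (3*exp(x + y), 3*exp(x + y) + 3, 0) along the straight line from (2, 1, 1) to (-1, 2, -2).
-3*exp(3) + 3 + 3*E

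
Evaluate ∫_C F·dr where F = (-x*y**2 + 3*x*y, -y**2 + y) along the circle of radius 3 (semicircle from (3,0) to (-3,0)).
0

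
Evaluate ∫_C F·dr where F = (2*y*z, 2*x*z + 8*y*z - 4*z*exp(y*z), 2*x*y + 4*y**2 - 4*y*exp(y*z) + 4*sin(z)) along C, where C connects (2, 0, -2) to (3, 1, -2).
-16 - 4*exp(-2)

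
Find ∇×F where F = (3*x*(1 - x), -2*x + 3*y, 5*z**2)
(0, 0, -2)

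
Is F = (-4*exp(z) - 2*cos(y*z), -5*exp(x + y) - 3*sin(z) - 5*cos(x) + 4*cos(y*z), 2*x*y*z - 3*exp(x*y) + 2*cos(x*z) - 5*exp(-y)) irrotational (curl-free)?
No, ∇×F = (2*x*z - 3*x*exp(x*y) + 4*y*sin(y*z) + 3*cos(z) + 5*exp(-y), -2*y*z + 3*y*exp(x*y) + 2*y*sin(y*z) + 2*z*sin(x*z) - 4*exp(z), -2*z*sin(y*z) - 5*exp(x + y) + 5*sin(x))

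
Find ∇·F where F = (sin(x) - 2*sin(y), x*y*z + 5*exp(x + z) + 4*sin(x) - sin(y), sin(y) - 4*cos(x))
x*z + cos(x) - cos(y)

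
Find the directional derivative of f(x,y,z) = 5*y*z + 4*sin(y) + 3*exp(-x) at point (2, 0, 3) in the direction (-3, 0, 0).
3*exp(-2)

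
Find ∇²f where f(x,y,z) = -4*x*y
0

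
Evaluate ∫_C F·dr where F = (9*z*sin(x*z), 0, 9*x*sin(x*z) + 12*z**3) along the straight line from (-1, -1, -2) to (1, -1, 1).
-45 - 9*cos(1) + 9*cos(2)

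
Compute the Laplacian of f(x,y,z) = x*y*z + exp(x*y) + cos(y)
x**2*exp(x*y) + y**2*exp(x*y) - cos(y)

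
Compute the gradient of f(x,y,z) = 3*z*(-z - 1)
(0, 0, -6*z - 3)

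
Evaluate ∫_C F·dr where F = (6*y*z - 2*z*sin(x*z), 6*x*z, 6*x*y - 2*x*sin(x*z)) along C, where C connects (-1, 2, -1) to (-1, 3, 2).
-48 - 2*cos(1) + 2*cos(2)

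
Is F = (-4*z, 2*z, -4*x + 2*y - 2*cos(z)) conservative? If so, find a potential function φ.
Yes, F is conservative. φ = -4*x*z + 2*y*z - 2*sin(z)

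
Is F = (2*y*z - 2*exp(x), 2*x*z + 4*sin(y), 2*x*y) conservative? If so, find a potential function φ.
Yes, F is conservative. φ = 2*x*y*z - 2*exp(x) - 4*cos(y)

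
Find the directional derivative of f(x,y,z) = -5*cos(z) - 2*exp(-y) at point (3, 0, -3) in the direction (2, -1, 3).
-sqrt(14)*(2 + 15*sin(3))/14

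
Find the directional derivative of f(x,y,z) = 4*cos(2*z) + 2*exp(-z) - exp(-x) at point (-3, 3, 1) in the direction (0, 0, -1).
2*exp(-1) + 8*sin(2)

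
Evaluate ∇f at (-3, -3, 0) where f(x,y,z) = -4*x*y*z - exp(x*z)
(0, 0, -33)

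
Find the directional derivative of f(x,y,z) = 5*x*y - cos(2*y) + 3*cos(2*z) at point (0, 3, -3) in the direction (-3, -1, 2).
5*sqrt(14)*(-9 + 2*sin(6))/14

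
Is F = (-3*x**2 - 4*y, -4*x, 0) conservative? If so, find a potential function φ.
Yes, F is conservative. φ = x*(-x**2 - 4*y)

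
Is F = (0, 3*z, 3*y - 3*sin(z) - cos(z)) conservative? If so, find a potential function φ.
Yes, F is conservative. φ = 3*y*z - sin(z) + 3*cos(z)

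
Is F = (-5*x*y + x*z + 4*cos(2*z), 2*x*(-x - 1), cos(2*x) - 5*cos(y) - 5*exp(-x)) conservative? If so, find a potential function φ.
No, ∇×F = (5*sin(y), x + 2*sin(2*x) - 8*sin(2*z) - 5*exp(-x), x - 2) ≠ 0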